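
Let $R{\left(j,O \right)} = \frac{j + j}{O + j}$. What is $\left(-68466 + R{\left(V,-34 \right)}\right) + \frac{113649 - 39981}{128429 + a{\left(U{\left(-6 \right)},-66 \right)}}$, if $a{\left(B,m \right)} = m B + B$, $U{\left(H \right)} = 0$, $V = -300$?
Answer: $- \frac{209769070626}{3063949} \approx -68464.0$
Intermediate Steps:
$a{\left(B,m \right)} = B + B m$ ($a{\left(B,m \right)} = B m + B = B + B m$)
$R{\left(j,O \right)} = \frac{2 j}{O + j}$
$\left(-68466 + R{\left(V,-34 \right)}\right) + \frac{113649 - 39981}{128429 + a{\left(U{\left(-6 \right)},-66 \right)}} = \left(-68466 + 2 \left(-300\right) \frac{1}{-34 - 300}\right) + \frac{113649 - 39981}{128429 + 0 \left(1 - 66\right)} = \left(-68466 + 2 \left(-300\right) \frac{1}{-334}\right) + \frac{73668}{128429 + 0 \left(-65\right)} = \left(-68466 + 2 \left(-300\right) \left(- \frac{1}{334}\right)\right) + \frac{73668}{128429 + 0} = \left(-68466 + \frac{300}{167}\right) + \frac{73668}{128429} = - \frac{11433522}{167} + 73668 \cdot \frac{1}{128429} = - \frac{11433522}{167} + \frac{10524}{18347} = - \frac{209769070626}{3063949}$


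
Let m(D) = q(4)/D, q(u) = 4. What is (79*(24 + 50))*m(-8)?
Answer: -2923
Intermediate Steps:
m(D) = 4/D
(79*(24 + 50))*m(-8) = (79*(24 + 50))*(4/(-8)) = (79*74)*(4*(-⅛)) = 5846*(-½) = -2923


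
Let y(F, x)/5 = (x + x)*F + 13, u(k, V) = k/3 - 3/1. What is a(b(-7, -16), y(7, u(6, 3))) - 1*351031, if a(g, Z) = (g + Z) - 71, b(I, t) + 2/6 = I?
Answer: -1053343/3 ≈ -3.5111e+5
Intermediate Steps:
b(I, t) = -⅓ + I
u(k, V) = -3 + k/3 (u(k, V) = k*(⅓) - 3*1 = k/3 - 3 = -3 + k/3)
y(F, x) = 65 + 10*F*x (y(F, x) = 5*((x + x)*F + 13) = 5*((2*x)*F + 13) = 5*(2*F*x + 13) = 5*(13 + 2*F*x) = 65 + 10*F*x)
a(g, Z) = -71 + Z + g (a(g, Z) = (Z + g) - 71 = -71 + Z + g)
a(b(-7, -16), y(7, u(6, 3))) - 1*351031 = (-71 + (65 + 10*7*(-3 + (⅓)*6)) + (-⅓ - 7)) - 1*351031 = (-71 + (65 + 10*7*(-3 + 2)) - 22/3) - 351031 = (-71 + (65 + 10*7*(-1)) - 22/3) - 351031 = (-71 + (65 - 70) - 22/3) - 351031 = (-71 - 5 - 22/3) - 351031 = -250/3 - 351031 = -1053343/3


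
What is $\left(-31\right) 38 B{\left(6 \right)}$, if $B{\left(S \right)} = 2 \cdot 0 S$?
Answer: $0$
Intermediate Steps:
$B{\left(S \right)} = 0$ ($B{\left(S \right)} = 0 S = 0$)
$\left(-31\right) 38 B{\left(6 \right)} = \left(-31\right) 38 \cdot 0 = \left(-1178\right) 0 = 0$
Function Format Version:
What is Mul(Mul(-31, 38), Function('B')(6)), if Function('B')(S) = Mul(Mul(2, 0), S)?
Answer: 0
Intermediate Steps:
Function('B')(S) = 0 (Function('B')(S) = Mul(0, S) = 0)
Mul(Mul(-31, 38), Function('B')(6)) = Mul(Mul(-31, 38), 0) = Mul(-1178, 0) = 0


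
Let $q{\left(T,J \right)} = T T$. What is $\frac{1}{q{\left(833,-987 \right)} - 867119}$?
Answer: $- \frac{1}{173230} \approx -5.7727 \cdot 10^{-6}$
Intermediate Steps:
$q{\left(T,J \right)} = T^{2}$
$\frac{1}{q{\left(833,-987 \right)} - 867119} = \frac{1}{833^{2} - 867119} = \frac{1}{693889 - 867119} = \frac{1}{-173230} = - \frac{1}{173230}$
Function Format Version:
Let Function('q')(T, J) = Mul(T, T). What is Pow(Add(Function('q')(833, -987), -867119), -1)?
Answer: Rational(-1, 173230) ≈ -5.7727e-6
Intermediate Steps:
Function('q')(T, J) = Pow(T, 2)
Pow(Add(Function('q')(833, -987), -867119), -1) = Pow(Add(Pow(833, 2), -867119), -1) = Pow(Add(693889, -867119), -1) = Pow(-173230, -1) = Rational(-1, 173230)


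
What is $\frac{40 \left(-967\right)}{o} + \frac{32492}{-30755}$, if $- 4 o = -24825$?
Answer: $- \frac{44520220}{6107943} \approx -7.2889$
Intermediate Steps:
$o = \frac{24825}{4}$ ($o = \left(- \frac{1}{4}\right) \left(-24825\right) = \frac{24825}{4} \approx 6206.3$)
$\frac{40 \left(-967\right)}{o} + \frac{32492}{-30755} = \frac{40 \left(-967\right)}{\frac{24825}{4}} + \frac{32492}{-30755} = \left(-38680\right) \frac{4}{24825} + 32492 \left(- \frac{1}{30755}\right) = - \frac{30944}{4965} - \frac{32492}{30755} = - \frac{44520220}{6107943}$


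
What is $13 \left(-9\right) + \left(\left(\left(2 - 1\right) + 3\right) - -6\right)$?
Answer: $-107$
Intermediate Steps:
$13 \left(-9\right) + \left(\left(\left(2 - 1\right) + 3\right) - -6\right) = -117 + \left(\left(1 + 3\right) + 6\right) = -117 + \left(4 + 6\right) = -117 + 10 = -107$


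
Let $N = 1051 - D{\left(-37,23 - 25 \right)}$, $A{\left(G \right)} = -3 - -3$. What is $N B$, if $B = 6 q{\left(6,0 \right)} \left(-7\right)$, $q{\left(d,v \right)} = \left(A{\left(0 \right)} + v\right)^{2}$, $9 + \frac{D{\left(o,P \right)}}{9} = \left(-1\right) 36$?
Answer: $0$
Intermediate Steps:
$A{\left(G \right)} = 0$ ($A{\left(G \right)} = -3 + 3 = 0$)
$D{\left(o,P \right)} = -405$ ($D{\left(o,P \right)} = -81 + 9 \left(\left(-1\right) 36\right) = -81 + 9 \left(-36\right) = -81 - 324 = -405$)
$q{\left(d,v \right)} = v^{2}$ ($q{\left(d,v \right)} = \left(0 + v\right)^{2} = v^{2}$)
$N = 1456$ ($N = 1051 - -405 = 1051 + 405 = 1456$)
$B = 0$ ($B = 6 \cdot 0^{2} \left(-7\right) = 6 \cdot 0 \left(-7\right) = 0 \left(-7\right) = 0$)
$N B = 1456 \cdot 0 = 0$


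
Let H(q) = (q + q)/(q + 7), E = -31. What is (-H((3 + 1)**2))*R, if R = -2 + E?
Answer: 1056/23 ≈ 45.913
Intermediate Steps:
R = -33 (R = -2 - 31 = -33)
H(q) = 2*q/(7 + q) (H(q) = (2*q)/(7 + q) = 2*q/(7 + q))
(-H((3 + 1)**2))*R = -2*(3 + 1)**2/(7 + (3 + 1)**2)*(-33) = -2*4**2/(7 + 4**2)*(-33) = -2*16/(7 + 16)*(-33) = -2*16/23*(-33) = -1*32/23*(-33) = -32/23*(-33) = 1056/23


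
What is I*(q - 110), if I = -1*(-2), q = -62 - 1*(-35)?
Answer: -274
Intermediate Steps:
q = -27 (q = -62 + 35 = -27)
I = 2
I*(q - 110) = 2*(-27 - 110) = 2*(-137) = -274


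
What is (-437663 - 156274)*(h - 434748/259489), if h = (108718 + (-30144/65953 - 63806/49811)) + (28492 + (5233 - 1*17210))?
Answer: -63405377998124278603980033/852469340104787 ≈ -7.4379e+10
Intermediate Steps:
h = 411407848752837/3285184883 (h = (108718 + (-30144*1/65953 - 63806*1/49811)) + (28492 + (5233 - 17210)) = (108718 + (-30144/65953 - 63806/49811)) + (28492 - 11977) = (108718 - 5709699902/3285184883) + 16515 = 357153020410092/3285184883 + 16515 = 411407848752837/3285184883 ≈ 1.2523e+5)
(-437663 - 156274)*(h - 434748/259489) = (-437663 - 156274)*(411407848752837/3285184883 - 434748/259489) = -593937*(411407848752837/3285184883 - 434748*1/259489) = -593937*(411407848752837/3285184883 - 434748/259489) = -593937*106754383037467405809/852469340104787 = -63405377998124278603980033/852469340104787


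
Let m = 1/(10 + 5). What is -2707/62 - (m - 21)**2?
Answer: -6722027/13950 ≈ -481.87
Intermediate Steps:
m = 1/15 ≈ 0.066667
-2707/62 - (m - 21)**2 = -2707/62 - (1/15 - 21)**2 = -2707*1/62 - (-314/15)**2 = -2707/62 - 1*98596/225 = -2707/62 - 98596/225 = -6722027/13950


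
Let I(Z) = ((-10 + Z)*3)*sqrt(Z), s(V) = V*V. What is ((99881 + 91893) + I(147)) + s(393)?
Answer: 346223 + 2877*sqrt(3) ≈ 3.5121e+5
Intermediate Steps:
s(V) = V**2
I(Z) = sqrt(Z)*(-30 + 3*Z) (I(Z) = (-30 + 3*Z)*sqrt(Z) = sqrt(Z)*(-30 + 3*Z))
((99881 + 91893) + I(147)) + s(393) = ((99881 + 91893) + 3*sqrt(147)*(-10 + 147)) + 393**2 = (191774 + 3*(7*sqrt(3))*137) + 154449 = (191774 + 2877*sqrt(3)) + 154449 = 346223 + 2877*sqrt(3)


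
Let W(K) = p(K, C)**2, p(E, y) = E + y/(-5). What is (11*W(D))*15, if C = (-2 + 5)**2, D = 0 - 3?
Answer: 19008/5 ≈ 3801.6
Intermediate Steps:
D = -3
C = 9 (C = 3**2 = 9)
p(E, y) = E - y/5 (p(E, y) = E + y*(-1/5) = E - y/5)
W(K) = (-9/5 + K)**2 (W(K) = (K - 1/5*9)**2 = (K - 9/5)**2 = (-9/5 + K)**2)
(11*W(D))*15 = (11*((-9 + 5*(-3))**2/25))*15 = (11*((-9 - 15)**2/25))*15 = (11*((1/25)*(-24)**2))*15 = (11*((1/25)*576))*15 = (11*(576/25))*15 = (6336/25)*15 = 19008/5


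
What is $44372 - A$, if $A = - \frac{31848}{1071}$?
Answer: $\frac{15851420}{357} \approx 44402.0$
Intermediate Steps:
$A = - \frac{10616}{357}$ ($A = \left(-31848\right) \frac{1}{1071} = - \frac{10616}{357} \approx -29.737$)
$44372 - A = 44372 - - \frac{10616}{357} = 44372 + \frac{10616}{357} = \frac{15851420}{357}$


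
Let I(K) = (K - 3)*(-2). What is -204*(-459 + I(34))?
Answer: 106284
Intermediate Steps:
I(K) = 6 - 2*K (I(K) = (-3 + K)*(-2) = 6 - 2*K)
-204*(-459 + I(34)) = -204*(-459 + (6 - 2*34)) = -204*(-459 + (6 - 68)) = -204*(-459 - 62) = -204*(-521) = 106284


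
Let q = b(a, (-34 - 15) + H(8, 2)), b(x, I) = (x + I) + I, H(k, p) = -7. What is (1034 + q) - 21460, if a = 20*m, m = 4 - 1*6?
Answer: -20578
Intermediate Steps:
m = -2 (m = 4 - 6 = -2)
a = -40 (a = 20*(-2) = -40)
b(x, I) = x + 2*I (b(x, I) = (I + x) + I = x + 2*I)
q = -152 (q = -40 + 2*((-34 - 15) - 7) = -40 + 2*(-49 - 7) = -40 + 2*(-56) = -40 - 112 = -152)
(1034 + q) - 21460 = (1034 - 152) - 21460 = 882 - 21460 = -20578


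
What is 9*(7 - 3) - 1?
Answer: 35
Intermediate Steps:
9*(7 - 3) - 1 = 9*4 - 1 = 36 - 1 = 35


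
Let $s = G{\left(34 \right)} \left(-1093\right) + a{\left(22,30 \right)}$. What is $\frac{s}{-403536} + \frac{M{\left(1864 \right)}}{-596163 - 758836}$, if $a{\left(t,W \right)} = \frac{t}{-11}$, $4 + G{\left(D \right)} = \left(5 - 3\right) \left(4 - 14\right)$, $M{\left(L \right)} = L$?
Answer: $- \frac{18146907437}{273395438232} \approx -0.066376$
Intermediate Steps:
$G{\left(D \right)} = -24$ ($G{\left(D \right)} = -4 + \left(5 - 3\right) \left(4 - 14\right) = -4 + 2 \left(-10\right) = -4 - 20 = -24$)
$a{\left(t,W \right)} = - \frac{t}{11}$ ($a{\left(t,W \right)} = t \left(- \frac{1}{11}\right) = - \frac{t}{11}$)
$s = 26230$ ($s = \left(-24\right) \left(-1093\right) - 2 = 26232 - 2 = 26230$)
$\frac{s}{-403536} + \frac{M{\left(1864 \right)}}{-596163 - 758836} = \frac{26230}{-403536} + \frac{1864}{-596163 - 758836} = 26230 \left(- \frac{1}{403536}\right) + \frac{1864}{-596163 - 758836} = - \frac{13115}{201768} + \frac{1864}{-1354999} = - \frac{13115}{201768} + 1864 \left(- \frac{1}{1354999}\right) = - \frac{13115}{201768} - \frac{1864}{1354999} = - \frac{18146907437}{273395438232}$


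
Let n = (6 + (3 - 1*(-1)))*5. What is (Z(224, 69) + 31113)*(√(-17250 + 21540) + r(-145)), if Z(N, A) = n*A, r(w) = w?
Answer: -5011635 + 34563*√4290 ≈ -2.7478e+6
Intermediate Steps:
n = 50 (n = (6 + (3 + 1))*5 = (6 + 4)*5 = 10*5 = 50)
Z(N, A) = 50*A
(Z(224, 69) + 31113)*(√(-17250 + 21540) + r(-145)) = (50*69 + 31113)*(√(-17250 + 21540) - 145) = (3450 + 31113)*(√4290 - 145) = 34563*(-145 + √4290) = -5011635 + 34563*√4290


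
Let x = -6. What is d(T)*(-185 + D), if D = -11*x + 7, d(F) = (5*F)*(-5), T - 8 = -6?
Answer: 5600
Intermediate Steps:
T = 2 (T = 8 - 6 = 2)
d(F) = -25*F
D = 73 (D = -11*(-6) + 7 = 66 + 7 = 73)
d(T)*(-185 + D) = (-25*2)*(-185 + 73) = -50*(-112) = 5600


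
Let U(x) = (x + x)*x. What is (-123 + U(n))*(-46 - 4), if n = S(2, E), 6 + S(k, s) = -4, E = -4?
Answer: -3850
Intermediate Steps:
S(k, s) = -10 (S(k, s) = -6 - 4 = -10)
n = -10
U(x) = 2*x² (U(x) = (2*x)*x = 2*x²)
(-123 + U(n))*(-46 - 4) = (-123 + 2*(-10)²)*(-46 - 4) = (-123 + 2*100)*(-50) = (-123 + 200)*(-50) = 77*(-50) = -3850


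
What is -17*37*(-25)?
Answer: 15725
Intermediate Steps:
-17*37*(-25) = -629*(-25) = 15725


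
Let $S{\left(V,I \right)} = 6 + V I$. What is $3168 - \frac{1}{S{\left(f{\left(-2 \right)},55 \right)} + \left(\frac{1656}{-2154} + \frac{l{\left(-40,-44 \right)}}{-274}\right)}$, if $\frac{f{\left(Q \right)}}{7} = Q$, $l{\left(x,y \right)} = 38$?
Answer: $\frac{119181618943}{37620445} \approx 3168.0$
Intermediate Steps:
$f{\left(Q \right)} = 7 Q$
$S{\left(V,I \right)} = 6 + I V$
$3168 - \frac{1}{S{\left(f{\left(-2 \right)},55 \right)} + \left(\frac{1656}{-2154} + \frac{l{\left(-40,-44 \right)}}{-274}\right)} = 3168 - \frac{1}{\left(6 + 55 \cdot 7 \left(-2\right)\right) + \left(\frac{1656}{-2154} + \frac{38}{-274}\right)} = 3168 - \frac{1}{\left(6 + 55 \left(-14\right)\right) + \left(1656 \left(- \frac{1}{2154}\right) + 38 \left(- \frac{1}{274}\right)\right)} = 3168 - \frac{1}{\left(6 - 770\right) - \frac{44633}{49183}} = 3168 - \frac{1}{-764 - \frac{44633}{49183}} = 3168 - \frac{1}{- \frac{37620445}{49183}} = 3168 - - \frac{49183}{37620445} = 3168 + \frac{49183}{37620445} = \frac{119181618943}{37620445}$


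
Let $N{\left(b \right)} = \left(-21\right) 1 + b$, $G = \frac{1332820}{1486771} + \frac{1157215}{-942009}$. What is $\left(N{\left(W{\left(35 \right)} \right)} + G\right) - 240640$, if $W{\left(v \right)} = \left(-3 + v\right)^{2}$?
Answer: $- \frac{335624463836980528}{1400551662939} \approx -2.3964 \cdot 10^{5}$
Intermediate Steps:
$G = - \frac{464985267385}{1400551662939}$ ($G = 1332820 \cdot \frac{1}{1486771} + 1157215 \left(- \frac{1}{942009}\right) = \frac{1332820}{1486771} - \frac{1157215}{942009} = - \frac{464985267385}{1400551662939} \approx -0.332$)
$N{\left(b \right)} = -21 + b$
$\left(N{\left(W{\left(35 \right)} \right)} + G\right) - 240640 = \left(\left(-21 + \left(-3 + 35\right)^{2}\right) - \frac{464985267385}{1400551662939}\right) - 240640 = \left(\left(-21 + 32^{2}\right) - \frac{464985267385}{1400551662939}\right) - 240640 = \left(\left(-21 + 1024\right) - \frac{464985267385}{1400551662939}\right) - 240640 = \left(1003 - \frac{464985267385}{1400551662939}\right) - 240640 = \frac{1404288332660432}{1400551662939} - 240640 = - \frac{335624463836980528}{1400551662939}$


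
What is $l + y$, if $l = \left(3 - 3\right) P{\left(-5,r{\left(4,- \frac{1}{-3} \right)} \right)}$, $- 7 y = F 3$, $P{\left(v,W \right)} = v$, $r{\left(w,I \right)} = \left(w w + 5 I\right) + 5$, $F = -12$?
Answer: $\frac{36}{7} \approx 5.1429$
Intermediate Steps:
$r{\left(w,I \right)} = 5 + w^{2} + 5 I$ ($r{\left(w,I \right)} = \left(w^{2} + 5 I\right) + 5 = 5 + w^{2} + 5 I$)
$y = \frac{36}{7}$ ($y = - \frac{\left(-12\right) 3}{7} = \left(- \frac{1}{7}\right) \left(-36\right) = \frac{36}{7} \approx 5.1429$)
$l = 0$ ($l = \left(3 - 3\right) \left(-5\right) = 0 \left(-5\right) = 0$)
$l + y = 0 + \frac{36}{7} = \frac{36}{7}$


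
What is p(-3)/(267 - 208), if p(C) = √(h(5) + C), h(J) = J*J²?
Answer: √122/59 ≈ 0.18721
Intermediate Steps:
h(J) = J³
p(C) = √(125 + C) (p(C) = √(5³ + C) = √(125 + C))
p(-3)/(267 - 208) = √(125 - 3)/(267 - 208) = √122/59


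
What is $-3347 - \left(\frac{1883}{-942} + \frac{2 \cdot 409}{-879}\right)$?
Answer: $- \frac{922983511}{276006} \approx -3344.1$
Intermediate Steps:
$-3347 - \left(\frac{1883}{-942} + \frac{2 \cdot 409}{-879}\right) = -3347 - \left(1883 \left(- \frac{1}{942}\right) + 818 \left(- \frac{1}{879}\right)\right) = -3347 - \left(- \frac{1883}{942} - \frac{818}{879}\right) = -3347 - - \frac{808571}{276006} = -3347 + \frac{808571}{276006} = - \frac{922983511}{276006}$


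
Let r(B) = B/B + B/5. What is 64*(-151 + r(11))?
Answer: -47296/5 ≈ -9459.2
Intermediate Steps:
r(B) = 1 + B/5 (r(B) = 1 + B*(⅕) = 1 + B/5)
64*(-151 + r(11)) = 64*(-151 + (1 + (⅕)*11)) = 64*(-151 + (1 + 11/5)) = 64*(-151 + 16/5) = 64*(-739/5) = -47296/5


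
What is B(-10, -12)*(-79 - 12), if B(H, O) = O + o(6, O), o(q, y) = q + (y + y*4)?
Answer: 6006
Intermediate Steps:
o(q, y) = q + 5*y (o(q, y) = q + (y + 4*y) = q + 5*y)
B(H, O) = 6 + 6*O (B(H, O) = O + (6 + 5*O) = 6 + 6*O)
B(-10, -12)*(-79 - 12) = (6 + 6*(-12))*(-79 - 12) = (6 - 72)*(-91) = -66*(-91) = 6006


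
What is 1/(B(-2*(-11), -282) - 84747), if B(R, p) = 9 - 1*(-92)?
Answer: -1/84646 ≈ -1.1814e-5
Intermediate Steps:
B(R, p) = 101 (B(R, p) = 9 + 92 = 101)
1/(B(-2*(-11), -282) - 84747) = 1/(101 - 84747) = 1/(-84646) = -1/84646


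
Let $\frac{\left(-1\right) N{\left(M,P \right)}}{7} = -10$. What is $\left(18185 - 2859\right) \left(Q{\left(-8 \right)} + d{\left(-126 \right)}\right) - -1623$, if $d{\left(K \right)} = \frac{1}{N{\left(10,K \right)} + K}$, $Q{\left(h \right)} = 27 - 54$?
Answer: $- \frac{11548675}{28} \approx -4.1245 \cdot 10^{5}$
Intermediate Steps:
$Q{\left(h \right)} = -27$ ($Q{\left(h \right)} = 27 - 54 = -27$)
$N{\left(M,P \right)} = 70$ ($N{\left(M,P \right)} = \left(-7\right) \left(-10\right) = 70$)
$d{\left(K \right)} = \frac{1}{70 + K}$
$\left(18185 - 2859\right) \left(Q{\left(-8 \right)} + d{\left(-126 \right)}\right) - -1623 = \left(18185 - 2859\right) \left(-27 + \frac{1}{70 - 126}\right) - -1623 = 15326 \left(-27 + \frac{1}{-56}\right) + 1623 = 15326 \left(-27 - \frac{1}{56}\right) + 1623 = 15326 \left(- \frac{1513}{56}\right) + 1623 = - \frac{11594119}{28} + 1623 = - \frac{11548675}{28}$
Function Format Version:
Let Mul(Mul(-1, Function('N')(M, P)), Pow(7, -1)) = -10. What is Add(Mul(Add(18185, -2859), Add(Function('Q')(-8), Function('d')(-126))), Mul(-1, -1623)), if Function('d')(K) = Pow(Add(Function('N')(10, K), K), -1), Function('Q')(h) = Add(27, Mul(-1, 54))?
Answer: Rational(-11548675, 28) ≈ -4.1245e+5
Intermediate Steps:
Function('Q')(h) = -27 (Function('Q')(h) = Add(27, -54) = -27)
Function('N')(M, P) = 70 (Function('N')(M, P) = Mul(-7, -10) = 70)
Function('d')(K) = Pow(Add(70, K), -1)
Add(Mul(Add(18185, -2859), Add(Function('Q')(-8), Function('d')(-126))), Mul(-1, -1623)) = Add(Mul(Add(18185, -2859), Add(-27, Pow(Add(70, -126), -1))), Mul(-1, -1623)) = Add(Mul(15326, Add(-27, Pow(-56, -1))), 1623) = Add(Mul(15326, Add(-27, Rational(-1, 56))), 1623) = Add(Mul(15326, Rational(-1513, 56)), 1623) = Add(Rational(-11594119, 28), 1623) = Rational(-11548675, 28)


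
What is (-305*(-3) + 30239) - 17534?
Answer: 13620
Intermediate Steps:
(-305*(-3) + 30239) - 17534 = (915 + 30239) - 17534 = 31154 - 17534 = 13620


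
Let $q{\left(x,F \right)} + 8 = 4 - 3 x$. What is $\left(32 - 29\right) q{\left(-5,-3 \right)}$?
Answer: $33$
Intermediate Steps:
$q{\left(x,F \right)} = -4 - 3 x$ ($q{\left(x,F \right)} = -8 - \left(-4 + 3 x\right) = -4 - 3 x$)
$\left(32 - 29\right) q{\left(-5,-3 \right)} = \left(32 - 29\right) \left(-4 - -15\right) = 3 \left(-4 + 15\right) = 3 \cdot 11 = 33$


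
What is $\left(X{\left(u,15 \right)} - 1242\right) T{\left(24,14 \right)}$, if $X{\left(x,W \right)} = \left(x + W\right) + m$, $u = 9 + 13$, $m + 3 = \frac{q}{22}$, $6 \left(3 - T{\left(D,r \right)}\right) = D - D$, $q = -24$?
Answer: $- \frac{39900}{11} \approx -3627.3$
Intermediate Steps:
$T{\left(D,r \right)} = 3$ ($T{\left(D,r \right)} = 3 - \frac{D - D}{6} = 3 - 0 = 3 + 0 = 3$)
$m = - \frac{45}{11}$ ($m = -3 - \frac{24}{22} = -3 - \frac{12}{11} = - \frac{45}{11} \approx -4.0909$)
$u = 22$
$X{\left(x,W \right)} = - \frac{45}{11} + W + x$ ($X{\left(x,W \right)} = \left(x + W\right) - \frac{45}{11} = \left(W + x\right) - \frac{45}{11} = - \frac{45}{11} + W + x$)
$\left(X{\left(u,15 \right)} - 1242\right) T{\left(24,14 \right)} = \left(\left(- \frac{45}{11} + 15 + 22\right) - 1242\right) 3 = \left(\frac{362}{11} - 1242\right) 3 = \left(- \frac{13300}{11}\right) 3 = - \frac{39900}{11}$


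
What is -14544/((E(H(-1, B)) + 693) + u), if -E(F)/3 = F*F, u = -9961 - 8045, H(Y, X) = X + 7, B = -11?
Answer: 1616/1929 ≈ 0.83774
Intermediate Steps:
H(Y, X) = 7 + X
u = -18006
E(F) = -3*F² (E(F) = -3*F*F = -3*F²)
-14544/((E(H(-1, B)) + 693) + u) = -14544/((-3*(7 - 11)² + 693) - 18006) = -14544/((-3*(-4)² + 693) - 18006) = -14544/((-3*16 + 693) - 18006) = -14544/((-48 + 693) - 18006) = -14544/(645 - 18006) = -14544/(-17361) = -14544*(-1/17361) = 1616/1929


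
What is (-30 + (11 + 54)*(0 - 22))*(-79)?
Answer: 115340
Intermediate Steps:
(-30 + (11 + 54)*(0 - 22))*(-79) = (-30 + 65*(-22))*(-79) = (-30 - 1430)*(-79) = -1460*(-79) = 115340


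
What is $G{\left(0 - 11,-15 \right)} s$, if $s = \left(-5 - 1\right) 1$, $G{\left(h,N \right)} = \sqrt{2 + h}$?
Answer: $- 18 i \approx - 18.0 i$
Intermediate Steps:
$s = -6$ ($s = \left(-6\right) 1 = -6$)
$G{\left(0 - 11,-15 \right)} s = \sqrt{2 + \left(0 - 11\right)} \left(-6\right) = \sqrt{2 - 11} \left(-6\right) = \sqrt{-9} \left(-6\right) = 3 i \left(-6\right) = - 18 i$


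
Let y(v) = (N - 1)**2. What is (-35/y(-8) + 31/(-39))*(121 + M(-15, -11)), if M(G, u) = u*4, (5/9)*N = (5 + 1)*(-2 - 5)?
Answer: -352774268/5720871 ≈ -61.664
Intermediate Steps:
N = -378/5 (N = 9*((5 + 1)*(-2 - 5))/5 = 9*(6*(-7))/5 = (9/5)*(-42) = -378/5 ≈ -75.600)
M(G, u) = 4*u
y(v) = 146689/25 (y(v) = (-378/5 - 1)**2 = (-383/5)**2 = 146689/25)
(-35/y(-8) + 31/(-39))*(121 + M(-15, -11)) = (-35/146689/25 + 31/(-39))*(121 + 4*(-11)) = (-35*25/146689 + 31*(-1/39))*(121 - 44) = (-875/146689 - 31/39)*77 = -4581484/5720871*77 = -352774268/5720871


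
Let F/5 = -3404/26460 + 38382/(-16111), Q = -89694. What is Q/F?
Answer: 1911814424982/267607391 ≈ 7144.1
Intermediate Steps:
F = -267607391/21314853 (F = 5*(-3404/26460 + 38382/(-16111)) = 5*(-3404*1/26460 + 38382*(-1/16111)) = 5*(-851/6615 - 38382/16111) = 5*(-267607391/106574265) = -267607391/21314853 ≈ -12.555)
Q/F = -89694/(-267607391/21314853) = -89694*(-21314853/267607391) = 1911814424982/267607391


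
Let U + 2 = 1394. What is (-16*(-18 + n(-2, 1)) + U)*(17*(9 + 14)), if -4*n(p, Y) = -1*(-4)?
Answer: 663136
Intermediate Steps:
n(p, Y) = -1 (n(p, Y) = -(-1)*(-4)/4 = -¼*4 = -1)
U = 1392 (U = -2 + 1394 = 1392)
(-16*(-18 + n(-2, 1)) + U)*(17*(9 + 14)) = (-16*(-18 - 1) + 1392)*(17*(9 + 14)) = (-16*(-19) + 1392)*(17*23) = (304 + 1392)*391 = 1696*391 = 663136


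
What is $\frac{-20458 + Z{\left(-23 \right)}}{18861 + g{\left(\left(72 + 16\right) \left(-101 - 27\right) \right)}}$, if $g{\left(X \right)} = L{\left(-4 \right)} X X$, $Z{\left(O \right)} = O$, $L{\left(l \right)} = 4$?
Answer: $- \frac{20481}{507529645} \approx -4.0354 \cdot 10^{-5}$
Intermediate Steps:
$g{\left(X \right)} = 4 X^{2}$ ($g{\left(X \right)} = 4 X X = 4 X^{2}$)
$\frac{-20458 + Z{\left(-23 \right)}}{18861 + g{\left(\left(72 + 16\right) \left(-101 - 27\right) \right)}} = \frac{-20458 - 23}{18861 + 4 \left(\left(72 + 16\right) \left(-101 - 27\right)\right)^{2}} = - \frac{20481}{18861 + 4 \left(88 \left(-128\right)\right)^{2}} = - \frac{20481}{18861 + 4 \left(-11264\right)^{2}} = - \frac{20481}{18861 + 4 \cdot 126877696} = - \frac{20481}{18861 + 507510784} = - \frac{20481}{507529645}$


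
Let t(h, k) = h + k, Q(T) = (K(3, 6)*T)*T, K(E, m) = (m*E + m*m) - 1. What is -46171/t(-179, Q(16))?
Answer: -46171/13389 ≈ -3.4484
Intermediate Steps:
K(E, m) = -1 + m² + E*m (K(E, m) = (E*m + m²) - 1 = (m² + E*m) - 1 = -1 + m² + E*m)
Q(T) = 53*T² (Q(T) = ((-1 + 6² + 3*6)*T)*T = ((-1 + 36 + 18)*T)*T = (53*T)*T = 53*T²)
-46171/t(-179, Q(16)) = -46171/(-179 + 53*16²) = -46171/(-179 + 53*256) = -46171/(-179 + 13568) = -46171/13389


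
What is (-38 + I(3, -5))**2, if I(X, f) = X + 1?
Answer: 1156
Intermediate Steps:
I(X, f) = 1 + X
(-38 + I(3, -5))**2 = (-38 + (1 + 3))**2 = (-38 + 4)**2 = (-34)**2 = 1156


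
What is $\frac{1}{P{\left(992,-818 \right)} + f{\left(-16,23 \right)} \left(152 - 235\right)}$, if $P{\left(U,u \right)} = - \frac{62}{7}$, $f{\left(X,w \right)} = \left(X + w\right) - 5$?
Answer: $- \frac{7}{1224} \approx -0.005719$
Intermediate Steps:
$f{\left(X,w \right)} = -5 + X + w$
$P{\left(U,u \right)} = - \frac{62}{7}$ ($P{\left(U,u \right)} = \left(-62\right) \frac{1}{7} = - \frac{62}{7}$)
$\frac{1}{P{\left(992,-818 \right)} + f{\left(-16,23 \right)} \left(152 - 235\right)} = \frac{1}{- \frac{62}{7} + \left(-5 - 16 + 23\right) \left(152 - 235\right)} = \frac{1}{- \frac{62}{7} + 2 \left(-83\right)} = \frac{1}{- \frac{62}{7} - 166} = \frac{1}{- \frac{1224}{7}} = - \frac{7}{1224}$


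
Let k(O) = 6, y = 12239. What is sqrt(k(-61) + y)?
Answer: sqrt(12245) ≈ 110.66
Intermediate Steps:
sqrt(k(-61) + y) = sqrt(6 + 12239) = sqrt(12245)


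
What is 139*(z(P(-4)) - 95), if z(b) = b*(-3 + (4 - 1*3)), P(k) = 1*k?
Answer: -12093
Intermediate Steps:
P(k) = k
z(b) = -2*b (z(b) = b*(-3 + (4 - 3)) = b*(-3 + 1) = b*(-2) = -2*b)
139*(z(P(-4)) - 95) = 139*(-2*(-4) - 95) = 139*(8 - 95) = 139*(-87) = -12093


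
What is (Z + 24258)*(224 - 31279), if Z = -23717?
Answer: -16800755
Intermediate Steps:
(Z + 24258)*(224 - 31279) = (-23717 + 24258)*(224 - 31279) = 541*(-31055) = -16800755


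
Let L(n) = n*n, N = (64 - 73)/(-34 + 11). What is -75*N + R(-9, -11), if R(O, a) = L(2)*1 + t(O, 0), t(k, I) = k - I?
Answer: -790/23 ≈ -34.348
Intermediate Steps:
N = 9/23 (N = -9/(-23) = -9*(-1/23) = 9/23 ≈ 0.39130)
L(n) = n**2
R(O, a) = 4 + O (R(O, a) = 2**2*1 + (O - 1*0) = 4*1 + (O + 0) = 4 + O)
-75*N + R(-9, -11) = -75*9/23 + (4 - 9) = -675/23 - 5 = -790/23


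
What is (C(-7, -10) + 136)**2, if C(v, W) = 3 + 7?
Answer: 21316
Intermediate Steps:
C(v, W) = 10
(C(-7, -10) + 136)**2 = (10 + 136)**2 = 146**2 = 21316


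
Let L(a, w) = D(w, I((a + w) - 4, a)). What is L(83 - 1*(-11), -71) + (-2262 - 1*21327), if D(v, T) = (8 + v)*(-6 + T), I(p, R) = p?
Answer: -24408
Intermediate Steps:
D(v, T) = (-6 + T)*(8 + v)
L(a, w) = -80 + 2*w + 8*a + w*(-4 + a + w) (L(a, w) = -48 - 6*w + 8*((a + w) - 4) + ((a + w) - 4)*w = -48 - 6*w + 8*(-4 + a + w) + (-4 + a + w)*w = -48 - 6*w + (-32 + 8*a + 8*w) + w*(-4 + a + w) = -80 + 2*w + 8*a + w*(-4 + a + w))
L(83 - 1*(-11), -71) + (-2262 - 1*21327) = (-80 + 2*(-71) + 8*(83 - 1*(-11)) - 71*(-4 + (83 - 1*(-11)) - 71)) + (-2262 - 1*21327) = (-80 - 142 + 8*(83 + 11) - 71*(-4 + (83 + 11) - 71)) + (-2262 - 21327) = (-80 - 142 + 8*94 - 71*(-4 + 94 - 71)) - 23589 = (-80 - 142 + 752 - 71*19) - 23589 = (-80 - 142 + 752 - 1349) - 23589 = -819 - 23589 = -24408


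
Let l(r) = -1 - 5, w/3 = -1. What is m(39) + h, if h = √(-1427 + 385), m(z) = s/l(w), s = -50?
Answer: 25/3 + I*√1042 ≈ 8.3333 + 32.28*I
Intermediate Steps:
w = -3 (w = 3*(-1) = -3)
l(r) = -6
m(z) = 25/3 (m(z) = -50/(-6) = -50*(-⅙) = 25/3)
h = I*√1042 (h = √(-1042) = I*√1042 ≈ 32.28*I)
m(39) + h = 25/3 + I*√1042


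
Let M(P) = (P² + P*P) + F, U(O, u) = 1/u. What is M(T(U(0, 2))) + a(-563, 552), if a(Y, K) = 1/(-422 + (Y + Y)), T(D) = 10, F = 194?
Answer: 609911/1548 ≈ 394.00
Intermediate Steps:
M(P) = 194 + 2*P² (M(P) = (P² + P*P) + 194 = (P² + P²) + 194 = 2*P² + 194 = 194 + 2*P²)
a(Y, K) = 1/(-422 + 2*Y)
M(T(U(0, 2))) + a(-563, 552) = (194 + 2*10²) + 1/(2*(-211 - 563)) = (194 + 2*100) + (½)/(-774) = (194 + 200) + (½)*(-1/774) = 394 - 1/1548 = 609911/1548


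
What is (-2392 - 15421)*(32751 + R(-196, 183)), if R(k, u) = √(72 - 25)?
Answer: -583393563 - 17813*√47 ≈ -5.8352e+8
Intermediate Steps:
R(k, u) = √47
(-2392 - 15421)*(32751 + R(-196, 183)) = (-2392 - 15421)*(32751 + √47) = -17813*(32751 + √47) = -583393563 - 17813*√47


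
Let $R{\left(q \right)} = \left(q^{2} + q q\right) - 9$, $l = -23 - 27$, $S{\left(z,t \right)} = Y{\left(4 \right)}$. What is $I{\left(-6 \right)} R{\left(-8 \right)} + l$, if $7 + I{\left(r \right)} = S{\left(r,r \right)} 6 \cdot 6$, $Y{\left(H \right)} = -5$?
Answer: $-22303$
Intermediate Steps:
$S{\left(z,t \right)} = -5$
$I{\left(r \right)} = -187$ ($I{\left(r \right)} = -7 + \left(-5\right) 6 \cdot 6 = -7 - 180 = -187$)
$l = -50$ ($l = -23 - 27 = -50$)
$R{\left(q \right)} = -9 + 2 q^{2}$ ($R{\left(q \right)} = \left(q^{2} + q^{2}\right) - 9 = 2 q^{2} - 9 = -9 + 2 q^{2}$)
$I{\left(-6 \right)} R{\left(-8 \right)} + l = - 187 \left(-9 + 2 \left(-8\right)^{2}\right) - 50 = - 187 \left(-9 + 2 \cdot 64\right) - 50 = - 187 \left(-9 + 128\right) - 50 = \left(-187\right) 119 - 50 = -22253 - 50 = -22303$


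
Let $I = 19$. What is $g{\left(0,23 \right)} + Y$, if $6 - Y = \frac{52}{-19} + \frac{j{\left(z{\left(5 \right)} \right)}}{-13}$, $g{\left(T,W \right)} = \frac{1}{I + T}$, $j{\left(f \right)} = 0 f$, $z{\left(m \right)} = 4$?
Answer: $\frac{167}{19} \approx 8.7895$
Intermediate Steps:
$j{\left(f \right)} = 0$
$g{\left(T,W \right)} = \frac{1}{19 + T}$
$Y = \frac{166}{19}$ ($Y = 6 - \left(\frac{52}{-19} + \frac{0}{-13}\right) = 6 - \left(52 \left(- \frac{1}{19}\right) + 0 \left(- \frac{1}{13}\right)\right) = 6 - \left(- \frac{52}{19} + 0\right) = 6 - - \frac{52}{19} = 6 + \frac{52}{19} = \frac{166}{19} \approx 8.7368$)
$g{\left(0,23 \right)} + Y = \frac{1}{19 + 0} + \frac{166}{19} = \frac{1}{19} + \frac{166}{19} = \frac{167}{19}$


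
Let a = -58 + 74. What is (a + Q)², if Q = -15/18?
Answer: 8281/36 ≈ 230.03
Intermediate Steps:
Q = -⅚ (Q = -15*1/18 = -⅚ ≈ -0.83333)
a = 16
(a + Q)² = (16 - ⅚)² = (91/6)² = 8281/36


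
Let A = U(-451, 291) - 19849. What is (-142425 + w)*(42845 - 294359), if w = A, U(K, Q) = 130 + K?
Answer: 40894918830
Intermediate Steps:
A = -20170 (A = (130 - 451) - 19849 = -321 - 19849 = -20170)
w = -20170
(-142425 + w)*(42845 - 294359) = (-142425 - 20170)*(42845 - 294359) = -162595*(-251514) = 40894918830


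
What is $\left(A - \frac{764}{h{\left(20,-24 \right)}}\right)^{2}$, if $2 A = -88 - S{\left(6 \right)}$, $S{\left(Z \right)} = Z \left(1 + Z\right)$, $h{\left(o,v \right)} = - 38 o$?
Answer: $\frac{147841281}{36100} \approx 4095.3$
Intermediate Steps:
$A = -65$ ($A = \frac{-88 - 6 \left(1 + 6\right)}{2} = \frac{-88 - 6 \cdot 7}{2} = \frac{-88 - 42}{2} = \frac{1}{2} \left(-130\right) = -65$)
$\left(A - \frac{764}{h{\left(20,-24 \right)}}\right)^{2} = \left(-65 - \frac{764}{\left(-38\right) 20}\right)^{2} = \left(-65 - \frac{764}{-760}\right)^{2} = \left(-65 - - \frac{191}{190}\right)^{2} = \left(-65 + \frac{191}{190}\right)^{2} = \left(- \frac{12159}{190}\right)^{2} = \frac{147841281}{36100}$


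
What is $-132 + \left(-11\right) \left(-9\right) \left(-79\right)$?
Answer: $-7953$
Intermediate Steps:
$-132 + \left(-11\right) \left(-9\right) \left(-79\right) = -132 + 99 \left(-79\right) = -132 - 7821 = -7953$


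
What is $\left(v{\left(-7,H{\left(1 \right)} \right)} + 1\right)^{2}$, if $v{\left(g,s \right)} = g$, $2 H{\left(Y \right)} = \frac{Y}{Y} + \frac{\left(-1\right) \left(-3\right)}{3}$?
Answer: $36$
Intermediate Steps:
$H{\left(Y \right)} = 1$ ($H{\left(Y \right)} = \frac{\frac{Y}{Y} + \frac{\left(-1\right) \left(-3\right)}{3}}{2} = \frac{1 + 3 \cdot \frac{1}{3}}{2} = \frac{1 + 1}{2} = \frac{1}{2} \cdot 2 = 1$)
$\left(v{\left(-7,H{\left(1 \right)} \right)} + 1\right)^{2} = \left(-7 + 1\right)^{2} = \left(-6\right)^{2} = 36$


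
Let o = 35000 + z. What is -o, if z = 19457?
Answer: -54457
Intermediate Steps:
o = 54457 (o = 35000 + 19457 = 54457)
-o = -1*54457 = -54457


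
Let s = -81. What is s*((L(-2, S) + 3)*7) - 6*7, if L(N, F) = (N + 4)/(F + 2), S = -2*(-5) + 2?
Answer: -1824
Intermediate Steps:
S = 12 (S = 10 + 2 = 12)
L(N, F) = (4 + N)/(2 + F)
s*((L(-2, S) + 3)*7) - 6*7 = -81*((4 - 2)/(2 + 12) + 3)*7 - 6*7 = -81*(2/14 + 3)*7 - 42 = -81*((1/14)*2 + 3)*7 - 42 = -81*(⅐ + 3)*7 - 42 = -1782*7/7 - 42 = -81*22 - 42 = -1782 - 42 = -1824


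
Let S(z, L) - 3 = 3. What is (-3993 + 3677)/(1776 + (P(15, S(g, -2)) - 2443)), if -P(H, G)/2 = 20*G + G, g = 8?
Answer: 316/919 ≈ 0.34385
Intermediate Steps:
S(z, L) = 6 (S(z, L) = 3 + 3 = 6)
P(H, G) = -42*G (P(H, G) = -2*(20*G + G) = -42*G)
(-3993 + 3677)/(1776 + (P(15, S(g, -2)) - 2443)) = (-3993 + 3677)/(1776 + (-42*6 - 2443)) = -316/(1776 + (-252 - 2443)) = -316/(1776 - 2695) = -316/(-919) = -316*(-1/919) = 316/919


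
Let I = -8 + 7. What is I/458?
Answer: -1/458 ≈ -0.0021834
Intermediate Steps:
I = -1
I/458 = -1/458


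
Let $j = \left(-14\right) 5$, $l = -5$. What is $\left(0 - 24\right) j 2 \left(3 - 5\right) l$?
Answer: $33600$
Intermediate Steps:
$j = -70$
$\left(0 - 24\right) j 2 \left(3 - 5\right) l = \left(0 - 24\right) \left(-70\right) 2 \left(3 - 5\right) \left(-5\right) = \left(-24\right) \left(-70\right) 2 \left(\left(-2\right) \left(-5\right)\right) = 1680 \cdot 2 \cdot 10 = 1680 \cdot 20 = 33600$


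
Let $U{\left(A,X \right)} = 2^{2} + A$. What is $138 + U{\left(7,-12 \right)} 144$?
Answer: $1722$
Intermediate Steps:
$U{\left(A,X \right)} = 4 + A$
$138 + U{\left(7,-12 \right)} 144 = 138 + \left(4 + 7\right) 144 = 138 + 11 \cdot 144 = 138 + 1584 = 1722$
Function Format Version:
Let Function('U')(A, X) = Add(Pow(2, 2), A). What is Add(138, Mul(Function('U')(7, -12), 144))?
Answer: 1722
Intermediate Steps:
Function('U')(A, X) = Add(4, A)
Add(138, Mul(Function('U')(7, -12), 144)) = Add(138, Mul(Add(4, 7), 144)) = Add(138, Mul(11, 144)) = Add(138, 1584) = 1722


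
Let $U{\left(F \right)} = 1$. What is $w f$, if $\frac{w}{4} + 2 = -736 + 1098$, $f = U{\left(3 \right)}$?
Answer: $1440$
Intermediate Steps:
$f = 1$
$w = 1440$ ($w = -8 + 4 \left(-736 + 1098\right) = -8 + 4 \cdot 362 = -8 + 1448 = 1440$)
$w f = 1440 \cdot 1 = 1440$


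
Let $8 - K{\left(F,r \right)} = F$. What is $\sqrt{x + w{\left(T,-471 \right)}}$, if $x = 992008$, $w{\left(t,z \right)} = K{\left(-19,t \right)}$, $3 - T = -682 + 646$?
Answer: $\sqrt{992035} \approx 996.01$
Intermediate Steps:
$T = 39$ ($T = 3 - \left(-682 + 646\right) = 3 - -36 = 3 + 36 = 39$)
$K{\left(F,r \right)} = 8 - F$
$w{\left(t,z \right)} = 27$ ($w{\left(t,z \right)} = 8 - -19 = 8 + 19 = 27$)
$\sqrt{x + w{\left(T,-471 \right)}} = \sqrt{992008 + 27} = \sqrt{992035}$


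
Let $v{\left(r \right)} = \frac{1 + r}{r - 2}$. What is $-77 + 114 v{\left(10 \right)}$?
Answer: $\frac{319}{4} \approx 79.75$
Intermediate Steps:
$v{\left(r \right)} = \frac{1 + r}{-2 + r}$
$-77 + 114 v{\left(10 \right)} = -77 + 114 \frac{1 + 10}{-2 + 10} = -77 + 114 \cdot \frac{1}{8} \cdot 11 = -77 + 114 \cdot \frac{11}{8} = -77 + \frac{627}{4} = \frac{319}{4}$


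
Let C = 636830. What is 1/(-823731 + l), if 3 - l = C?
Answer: -1/1460558 ≈ -6.8467e-7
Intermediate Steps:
l = -636827 (l = 3 - 1*636830 = 3 - 636830 = -636827)
1/(-823731 + l) = 1/(-823731 - 636827) = 1/(-1460558) = -1/1460558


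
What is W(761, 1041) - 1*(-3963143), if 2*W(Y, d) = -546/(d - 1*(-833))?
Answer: 7426929709/1874 ≈ 3.9631e+6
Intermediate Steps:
W(Y, d) = -273/(833 + d) (W(Y, d) = (-546/(d - 1*(-833)))/2 = (-546/(d + 833))/2 = (-546/(833 + d))/2 = -273/(833 + d))
W(761, 1041) - 1*(-3963143) = -273/(833 + 1041) - 1*(-3963143) = -273/1874 + 3963143 = 7426929709/1874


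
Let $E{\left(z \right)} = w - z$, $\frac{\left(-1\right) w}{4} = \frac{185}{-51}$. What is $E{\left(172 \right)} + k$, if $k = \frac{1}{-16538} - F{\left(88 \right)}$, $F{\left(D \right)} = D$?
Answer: $- \frac{207055811}{843438} \approx -245.49$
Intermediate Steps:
$w = \frac{740}{51}$ ($w = - 4 \frac{185}{-51} = - 4 \cdot 185 \left(- \frac{1}{51}\right) = \left(-4\right) \left(- \frac{185}{51}\right) = \frac{740}{51} \approx 14.51$)
$E{\left(z \right)} = \frac{740}{51} - z$
$k = - \frac{1455345}{16538}$ ($k = \frac{1}{-16538} - 88 = - \frac{1}{16538} - 88 = - \frac{1455345}{16538} \approx -88.0$)
$E{\left(172 \right)} + k = \left(\frac{740}{51} - 172\right) - \frac{1455345}{16538} = - \frac{8032}{51} - \frac{1455345}{16538} = - \frac{207055811}{843438}$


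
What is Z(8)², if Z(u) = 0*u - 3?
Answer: 9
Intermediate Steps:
Z(u) = -3 (Z(u) = 0 - 3 = -3)
Z(8)² = (-3)² = 9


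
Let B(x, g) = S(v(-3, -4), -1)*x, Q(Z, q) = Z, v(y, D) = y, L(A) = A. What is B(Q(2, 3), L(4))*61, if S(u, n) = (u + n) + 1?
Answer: -366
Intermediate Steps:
S(u, n) = 1 + n + u (S(u, n) = (n + u) + 1 = 1 + n + u)
B(x, g) = -3*x (B(x, g) = (1 - 1 - 3)*x = -3*x)
B(Q(2, 3), L(4))*61 = -3*2*61 = -6*61 = -366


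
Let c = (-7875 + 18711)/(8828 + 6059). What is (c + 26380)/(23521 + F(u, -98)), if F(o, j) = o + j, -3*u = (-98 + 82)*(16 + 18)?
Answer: 1178189688/1054193131 ≈ 1.1176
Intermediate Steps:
c = 10836/14887 ≈ 0.72788
u = 544/3 (u = -(-98 + 82)*(16 + 18)/3 = -(-16)*34/3 = -⅓*(-544) = 544/3 ≈ 181.33)
F(o, j) = j + o
(c + 26380)/(23521 + F(u, -98)) = (10836/14887 + 26380)/(23521 + (-98 + 544/3)) = 392729896/(14887*(23521 + 250/3)) = 392729896/(14887*(70813/3)) = (392729896/14887)*(3/70813) = 1178189688/1054193131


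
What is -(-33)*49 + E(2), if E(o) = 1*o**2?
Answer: 1621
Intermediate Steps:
E(o) = o**2
-(-33)*49 + E(2) = -(-33)*49 + 2**2 = -33*(-49) + 4 = 1617 + 4 = 1621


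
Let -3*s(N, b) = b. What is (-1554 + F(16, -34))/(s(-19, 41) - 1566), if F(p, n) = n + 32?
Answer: 4668/4739 ≈ 0.98502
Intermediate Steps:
F(p, n) = 32 + n
s(N, b) = -b/3
(-1554 + F(16, -34))/(s(-19, 41) - 1566) = (-1554 + (32 - 34))/(-⅓*41 - 1566) = (-1554 - 2)/(-41/3 - 1566) = -1556/(-4739/3) = -1556*(-3/4739) = 4668/4739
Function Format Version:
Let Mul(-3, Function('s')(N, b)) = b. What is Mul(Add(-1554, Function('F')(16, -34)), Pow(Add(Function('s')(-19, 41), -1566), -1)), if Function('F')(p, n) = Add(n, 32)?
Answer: Rational(4668, 4739) ≈ 0.98502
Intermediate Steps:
Function('F')(p, n) = Add(32, n)
Function('s')(N, b) = Mul(Rational(-1, 3), b)
Mul(Add(-1554, Function('F')(16, -34)), Pow(Add(Function('s')(-19, 41), -1566), -1)) = Mul(Add(-1554, Add(32, -34)), Pow(Add(Mul(Rational(-1, 3), 41), -1566), -1)) = Mul(Add(-1554, -2), Pow(Add(Rational(-41, 3), -1566), -1)) = Mul(-1556, Pow(Rational(-4739, 3), -1)) = Mul(-1556, Rational(-3, 4739)) = Rational(4668, 4739)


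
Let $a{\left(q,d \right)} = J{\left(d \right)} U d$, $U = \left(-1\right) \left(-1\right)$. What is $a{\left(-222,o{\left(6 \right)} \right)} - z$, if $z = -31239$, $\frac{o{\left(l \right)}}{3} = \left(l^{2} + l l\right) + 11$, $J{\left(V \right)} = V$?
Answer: $93240$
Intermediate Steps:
$o{\left(l \right)} = 33 + 6 l^{2}$ ($o{\left(l \right)} = 3 \left(\left(l^{2} + l l\right) + 11\right) = 3 \left(\left(l^{2} + l^{2}\right) + 11\right) = 3 \left(2 l^{2} + 11\right) = 3 \left(11 + 2 l^{2}\right) = 33 + 6 l^{2}$)
$U = 1$
$a{\left(q,d \right)} = d^{2}$ ($a{\left(q,d \right)} = d 1 d = d d = d^{2}$)
$a{\left(-222,o{\left(6 \right)} \right)} - z = \left(33 + 6 \cdot 6^{2}\right)^{2} - -31239 = \left(33 + 6 \cdot 36\right)^{2} + 31239 = \left(33 + 216\right)^{2} + 31239 = 249^{2} + 31239 = 62001 + 31239 = 93240$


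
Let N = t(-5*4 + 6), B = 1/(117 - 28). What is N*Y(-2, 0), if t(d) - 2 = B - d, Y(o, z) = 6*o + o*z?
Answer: -17100/89 ≈ -192.13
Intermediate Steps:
B = 1/89 ≈ 0.011236
t(d) = 179/89 - d (t(d) = 2 + (1/89 - d) = 179/89 - d)
N = 1425/89 (N = 179/89 - (-5*4 + 6) = 179/89 - (-20 + 6) = 179/89 - 1*(-14) = 179/89 + 14 = 1425/89 ≈ 16.011)
N*Y(-2, 0) = 1425*(-2*(6 + 0))/89 = 1425*(-2*6)/89 = (1425/89)*(-12) = -17100/89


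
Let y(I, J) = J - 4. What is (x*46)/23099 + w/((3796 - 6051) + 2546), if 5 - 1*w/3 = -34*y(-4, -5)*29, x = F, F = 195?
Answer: -203994941/2240603 ≈ -91.045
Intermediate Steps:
x = 195
y(I, J) = -4 + J
w = -26607 (w = 15 - 3*(-34*(-4 - 5))*29 = 15 - 3*(-34*(-9))*29 = 15 - 918*29 = 15 - 3*8874 = 15 - 26622 = -26607)
(x*46)/23099 + w/((3796 - 6051) + 2546) = (195*46)/23099 - 26607/((3796 - 6051) + 2546) = 8970*(1/23099) - 26607/(-2255 + 2546) = 8970/23099 - 26607/291 = 8970/23099 - 26607*1/291 = 8970/23099 - 8869/97 = -203994941/2240603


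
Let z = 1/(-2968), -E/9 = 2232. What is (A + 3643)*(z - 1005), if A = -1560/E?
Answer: -162418675291/44361 ≈ -3.6613e+6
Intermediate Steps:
E = -20088 (E = -9*2232 = -20088)
A = 65/837 (A = -1560/(-20088) = -1560*(-1/20088) = 65/837 ≈ 0.077658)
z = -1/2968 ≈ -0.00033693
(A + 3643)*(z - 1005) = (65/837 + 3643)*(-1/2968 - 1005) = (3049256/837)*(-2982841/2968) = -162418675291/44361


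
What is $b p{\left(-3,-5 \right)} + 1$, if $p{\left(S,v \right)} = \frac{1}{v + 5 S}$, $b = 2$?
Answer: $\frac{9}{10} \approx 0.9$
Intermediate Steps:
$b p{\left(-3,-5 \right)} + 1 = \frac{2}{-5 + 5 \left(-3\right)} + 1 = \frac{2}{-5 - 15} + 1 = \frac{2}{-20} + 1 = 2 \left(- \frac{1}{20}\right) + 1 = - \frac{1}{10} + 1 = \frac{9}{10}$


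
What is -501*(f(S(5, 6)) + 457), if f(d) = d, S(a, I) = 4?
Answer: -230961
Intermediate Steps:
-501*(f(S(5, 6)) + 457) = -501*(4 + 457) = -501*461 = -230961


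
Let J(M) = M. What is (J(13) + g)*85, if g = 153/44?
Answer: 61625/44 ≈ 1400.6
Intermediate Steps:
g = 153/44 (g = 153*(1/44) = 153/44 ≈ 3.4773)
(J(13) + g)*85 = (13 + 153/44)*85 = (725/44)*85 = 61625/44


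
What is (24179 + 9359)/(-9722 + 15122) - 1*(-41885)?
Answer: 113106269/2700 ≈ 41891.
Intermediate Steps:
(24179 + 9359)/(-9722 + 15122) - 1*(-41885) = 33538/5400 + 41885 = 33538*(1/5400) + 41885 = 16769/2700 + 41885 = 113106269/2700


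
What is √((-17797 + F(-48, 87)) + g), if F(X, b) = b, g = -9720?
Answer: I*√27430 ≈ 165.62*I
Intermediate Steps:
√((-17797 + F(-48, 87)) + g) = √((-17797 + 87) - 9720) = √(-17710 - 9720) = √(-27430) = I*√27430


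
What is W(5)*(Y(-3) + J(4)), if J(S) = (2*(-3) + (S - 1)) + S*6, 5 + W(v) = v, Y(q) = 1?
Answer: 0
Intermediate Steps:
W(v) = -5 + v
J(S) = -7 + 7*S (J(S) = (-6 + (-1 + S)) + 6*S = (-7 + S) + 6*S = -7 + 7*S)
W(5)*(Y(-3) + J(4)) = (-5 + 5)*(1 + (-7 + 7*4)) = 0*(1 + (-7 + 28)) = 0*(1 + 21) = 0*22 = 0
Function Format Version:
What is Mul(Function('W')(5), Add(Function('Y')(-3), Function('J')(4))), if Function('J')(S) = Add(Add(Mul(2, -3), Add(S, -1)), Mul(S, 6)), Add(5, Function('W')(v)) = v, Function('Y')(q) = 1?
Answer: 0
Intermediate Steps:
Function('W')(v) = Add(-5, v)
Function('J')(S) = Add(-7, Mul(7, S)) (Function('J')(S) = Add(Add(-6, Add(-1, S)), Mul(6, S)) = Add(Add(-7, S), Mul(6, S)) = Add(-7, Mul(7, S)))
Mul(Function('W')(5), Add(Function('Y')(-3), Function('J')(4))) = Mul(Add(-5, 5), Add(1, Add(-7, Mul(7, 4)))) = Mul(0, Add(1, Add(-7, 28))) = Mul(0, Add(1, 21)) = Mul(0, 22) = 0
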